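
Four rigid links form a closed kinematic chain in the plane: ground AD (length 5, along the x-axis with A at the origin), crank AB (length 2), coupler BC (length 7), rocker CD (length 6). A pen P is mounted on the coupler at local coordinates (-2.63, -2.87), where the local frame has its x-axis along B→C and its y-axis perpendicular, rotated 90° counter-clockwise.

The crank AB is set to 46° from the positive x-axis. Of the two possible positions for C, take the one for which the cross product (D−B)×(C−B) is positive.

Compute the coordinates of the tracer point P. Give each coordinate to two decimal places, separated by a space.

1.03 -2.44

A=(0,0), D=(5.00,0)
B = A + 2.00·(cos46°, sin46°) = (1.3893, 1.4387)
|BD| = 3.8868
circle(B,7.00) ∩ circle(D,6.00): a=3.6157, h=5.9939
  candidates: C₊=(6.9669,5.6685) cross=23.297; C₋=(2.5296,-5.4678) cross=-23.297
  mode + wants cross > 0 → take C=(6.9669,5.6685) (cross=23.297)
ex = (C−B)/|BC| = (0.7968,0.6043); ey = (-0.6043,0.7968)
P = B + -2.63·ex + -2.87·ey = (1.0280,-2.4373)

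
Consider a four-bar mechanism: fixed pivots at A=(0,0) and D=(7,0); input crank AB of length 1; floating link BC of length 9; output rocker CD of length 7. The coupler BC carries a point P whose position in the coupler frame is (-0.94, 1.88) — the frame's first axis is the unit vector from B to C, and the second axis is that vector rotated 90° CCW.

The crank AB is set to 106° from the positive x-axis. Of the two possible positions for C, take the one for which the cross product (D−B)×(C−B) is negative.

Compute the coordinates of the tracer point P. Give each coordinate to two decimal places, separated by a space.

A=(0,0), D=(7.00,0)
B = A + 1.00·(cos106°, sin106°) = (-0.2756, 0.9613)
|BD| = 7.3389
circle(B,9.00) ∩ circle(D,7.00): a=5.8496, h=6.8397
  candidates: C₊=(6.4195,6.9759) cross=50.196; C₋=(4.6277,-6.5858) cross=-50.196
  mode - wants cross < 0 → take C=(4.6277,-6.5858) (cross=-50.196)
ex = (C−B)/|BC| = (0.5448,-0.8386); ey = (0.8386,0.5448)
P = B + -0.94·ex + 1.88·ey = (0.7887,2.7738)

0.79 2.77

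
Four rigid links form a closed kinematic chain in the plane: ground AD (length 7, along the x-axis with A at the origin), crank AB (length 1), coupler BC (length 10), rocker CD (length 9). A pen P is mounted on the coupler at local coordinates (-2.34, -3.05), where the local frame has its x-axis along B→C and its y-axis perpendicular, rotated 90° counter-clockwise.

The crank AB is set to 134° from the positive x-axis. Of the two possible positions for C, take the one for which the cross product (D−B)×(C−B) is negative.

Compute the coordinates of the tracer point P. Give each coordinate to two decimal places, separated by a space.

-4.45 1.53

A=(0,0), D=(7.00,0)
B = A + 1.00·(cos134°, sin134°) = (-0.6947, 0.7193)
|BD| = 7.7282
circle(B,10.00) ∩ circle(D,9.00): a=5.0934, h=8.6057
  candidates: C₊=(5.1776,8.8136) cross=66.506; C₋=(3.5756,-8.3231) cross=-66.506
  mode - wants cross < 0 → take C=(3.5756,-8.3231) (cross=-66.506)
ex = (C−B)/|BC| = (0.4270,-0.9042); ey = (0.9042,0.4270)
P = B + -2.34·ex + -3.05·ey = (-4.4518,1.5328)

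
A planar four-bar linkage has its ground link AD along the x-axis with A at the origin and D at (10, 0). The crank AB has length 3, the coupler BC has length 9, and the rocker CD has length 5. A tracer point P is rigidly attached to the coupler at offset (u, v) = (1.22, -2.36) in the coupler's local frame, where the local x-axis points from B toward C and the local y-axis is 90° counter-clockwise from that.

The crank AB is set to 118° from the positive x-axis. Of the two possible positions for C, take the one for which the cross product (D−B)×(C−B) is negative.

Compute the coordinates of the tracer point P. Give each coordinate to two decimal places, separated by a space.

-1.84 0.03

A=(0,0), D=(10.00,0)
B = A + 3.00·(cos118°, sin118°) = (-1.4084, 2.6488)
|BD| = 11.7119
circle(B,9.00) ∩ circle(D,5.00): a=8.2467, h=3.6045
  candidates: C₊=(7.4398,4.2948) cross=42.215; C₋=(5.8094,-2.7274) cross=-42.215
  mode - wants cross < 0 → take C=(5.8094,-2.7274) (cross=-42.215)
ex = (C−B)/|BC| = (0.8020,-0.5974); ey = (0.5974,0.8020)
P = B + 1.22·ex + -2.36·ey = (-1.8398,0.0274)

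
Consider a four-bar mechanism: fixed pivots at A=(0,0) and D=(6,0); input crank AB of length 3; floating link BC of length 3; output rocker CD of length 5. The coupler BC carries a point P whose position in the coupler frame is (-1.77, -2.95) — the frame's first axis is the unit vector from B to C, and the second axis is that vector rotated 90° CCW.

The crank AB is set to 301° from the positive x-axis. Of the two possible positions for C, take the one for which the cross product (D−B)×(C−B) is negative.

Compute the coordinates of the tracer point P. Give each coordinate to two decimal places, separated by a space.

A=(0,0), D=(6.00,0)
B = A + 3.00·(cos301°, sin301°) = (1.5451, -2.5715)
|BD| = 5.1438
circle(B,3.00) ∩ circle(D,5.00): a=1.0166, h=2.8225
  candidates: C₊=(1.0146,0.3812) cross=14.518; C₋=(3.8366,-4.5077) cross=-14.518
  mode - wants cross < 0 → take C=(3.8366,-4.5077) (cross=-14.518)
ex = (C−B)/|BC| = (0.7638,-0.6454); ey = (0.6454,0.7638)
P = B + -1.77·ex + -2.95·ey = (-1.7108,-3.6824)

-1.71 -3.68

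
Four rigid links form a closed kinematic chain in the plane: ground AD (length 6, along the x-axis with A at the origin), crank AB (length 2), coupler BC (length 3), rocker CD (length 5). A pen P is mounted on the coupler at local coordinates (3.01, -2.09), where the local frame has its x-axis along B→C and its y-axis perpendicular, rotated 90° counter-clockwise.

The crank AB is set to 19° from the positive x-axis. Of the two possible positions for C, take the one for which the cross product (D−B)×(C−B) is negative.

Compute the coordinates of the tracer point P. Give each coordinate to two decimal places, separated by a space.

-0.50 -2.12

A=(0,0), D=(6.00,0)
B = A + 2.00·(cos19°, sin19°) = (1.8910, 0.6511)
|BD| = 4.1602
circle(B,3.00) ∩ circle(D,5.00): a=0.1571, h=2.9959
  candidates: C₊=(2.5151,3.5855) cross=12.464; C₋=(1.5774,-2.3324) cross=-12.464
  mode - wants cross < 0 → take C=(1.5774,-2.3324) (cross=-12.464)
ex = (C−B)/|BC| = (-0.1046,-0.9945); ey = (0.9945,-0.1046)
P = B + 3.01·ex + -2.09·ey = (-0.5022,-2.1238)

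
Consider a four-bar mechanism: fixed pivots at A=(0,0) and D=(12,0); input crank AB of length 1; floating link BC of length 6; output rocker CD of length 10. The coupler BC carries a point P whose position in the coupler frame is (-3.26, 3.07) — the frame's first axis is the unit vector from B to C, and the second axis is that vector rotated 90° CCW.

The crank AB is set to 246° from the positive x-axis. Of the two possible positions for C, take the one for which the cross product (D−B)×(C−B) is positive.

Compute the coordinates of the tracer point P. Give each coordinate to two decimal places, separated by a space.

A=(0,0), D=(12.00,0)
B = A + 1.00·(cos246°, sin246°) = (-0.4067, -0.9135)
|BD| = 12.4403
circle(B,6.00) ∩ circle(D,10.00): a=3.6479, h=4.7637
  candidates: C₊=(2.8815,4.1052) cross=59.262; C₋=(3.5811,-5.3965) cross=-59.262
  mode + wants cross > 0 → take C=(2.8815,4.1052) (cross=59.262)
ex = (C−B)/|BC| = (0.5480,0.8365); ey = (-0.8365,0.5480)
P = B + -3.26·ex + 3.07·ey = (-4.7612,-1.9579)

-4.76 -1.96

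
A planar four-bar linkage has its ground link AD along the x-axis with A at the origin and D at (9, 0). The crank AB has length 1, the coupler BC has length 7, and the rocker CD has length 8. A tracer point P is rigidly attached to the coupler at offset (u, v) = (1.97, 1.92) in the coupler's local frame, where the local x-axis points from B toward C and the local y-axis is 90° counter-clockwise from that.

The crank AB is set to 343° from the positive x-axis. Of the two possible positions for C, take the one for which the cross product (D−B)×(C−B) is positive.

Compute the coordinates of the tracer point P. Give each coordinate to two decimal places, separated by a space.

A=(0,0), D=(9.00,0)
B = A + 1.00·(cos343°, sin343°) = (0.9563, -0.2924)
|BD| = 8.0490
circle(B,7.00) ∩ circle(D,8.00): a=3.0927, h=6.2797
  candidates: C₊=(3.8189,6.0956) cross=50.546; C₋=(4.2751,-6.4556) cross=-50.546
  mode + wants cross > 0 → take C=(3.8189,6.0956) (cross=50.546)
ex = (C−B)/|BC| = (0.4089,0.9126); ey = (-0.9126,0.4089)
P = B + 1.97·ex + 1.92·ey = (0.0098,2.2905)

0.01 2.29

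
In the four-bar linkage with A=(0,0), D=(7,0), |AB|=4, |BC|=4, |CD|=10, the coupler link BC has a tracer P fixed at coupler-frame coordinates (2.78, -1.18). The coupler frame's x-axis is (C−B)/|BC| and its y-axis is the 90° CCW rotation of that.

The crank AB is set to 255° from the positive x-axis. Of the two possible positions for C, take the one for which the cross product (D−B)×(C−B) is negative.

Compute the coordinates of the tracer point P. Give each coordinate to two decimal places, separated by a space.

-1.08 -6.88

A=(0,0), D=(7.00,0)
B = A + 4.00·(cos255°, sin255°) = (-1.0353, -3.8637)
|BD| = 8.9159
circle(B,4.00) ∩ circle(D,10.00): a=-0.2527, h=3.9920
  candidates: C₊=(-2.9929,-0.3755) cross=35.592; C₋=(0.4669,-7.5709) cross=-35.592
  mode - wants cross < 0 → take C=(0.4669,-7.5709) (cross=-35.592)
ex = (C−B)/|BC| = (0.3755,-0.9268); ey = (0.9268,0.3755)
P = B + 2.78·ex + -1.18·ey = (-1.0849,-6.8834)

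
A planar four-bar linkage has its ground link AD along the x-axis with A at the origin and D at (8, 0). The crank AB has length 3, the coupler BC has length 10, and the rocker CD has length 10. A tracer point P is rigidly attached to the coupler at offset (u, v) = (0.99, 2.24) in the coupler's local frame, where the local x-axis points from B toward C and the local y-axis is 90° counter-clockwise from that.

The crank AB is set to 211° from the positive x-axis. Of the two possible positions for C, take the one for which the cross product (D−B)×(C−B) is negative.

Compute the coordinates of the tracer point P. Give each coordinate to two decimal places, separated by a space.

A=(0,0), D=(8.00,0)
B = A + 3.00·(cos211°, sin211°) = (-2.5715, -1.5451)
|BD| = 10.6838
circle(B,10.00) ∩ circle(D,10.00): a=5.3419, h=8.4536
  candidates: C₊=(1.4917,7.5922) cross=90.317; C₋=(3.9368,-9.1373) cross=-90.317
  mode - wants cross < 0 → take C=(3.9368,-9.1373) (cross=-90.317)
ex = (C−B)/|BC| = (0.6508,-0.7592); ey = (0.7592,0.6508)
P = B + 0.99·ex + 2.24·ey = (-0.2265,-0.8389)

-0.23 -0.84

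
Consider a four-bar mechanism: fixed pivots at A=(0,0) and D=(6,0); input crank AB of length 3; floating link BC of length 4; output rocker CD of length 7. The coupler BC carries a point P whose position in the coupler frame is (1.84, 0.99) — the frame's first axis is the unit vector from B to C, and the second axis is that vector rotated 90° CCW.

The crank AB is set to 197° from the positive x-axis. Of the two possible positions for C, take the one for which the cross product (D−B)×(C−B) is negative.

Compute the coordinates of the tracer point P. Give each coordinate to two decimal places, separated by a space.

A=(0,0), D=(6.00,0)
B = A + 3.00·(cos197°, sin197°) = (-2.8689, -0.8771)
|BD| = 8.9122
circle(B,4.00) ∩ circle(D,7.00): a=2.6047, h=3.0357
  candidates: C₊=(-0.5756,2.4002) cross=27.055; C₋=(0.0219,-3.6417) cross=-27.055
  mode - wants cross < 0 → take C=(0.0219,-3.6417) (cross=-27.055)
ex = (C−B)/|BC| = (0.7227,-0.6912); ey = (0.6912,0.7227)
P = B + 1.84·ex + 0.99·ey = (-0.8549,-1.4334)

-0.85 -1.43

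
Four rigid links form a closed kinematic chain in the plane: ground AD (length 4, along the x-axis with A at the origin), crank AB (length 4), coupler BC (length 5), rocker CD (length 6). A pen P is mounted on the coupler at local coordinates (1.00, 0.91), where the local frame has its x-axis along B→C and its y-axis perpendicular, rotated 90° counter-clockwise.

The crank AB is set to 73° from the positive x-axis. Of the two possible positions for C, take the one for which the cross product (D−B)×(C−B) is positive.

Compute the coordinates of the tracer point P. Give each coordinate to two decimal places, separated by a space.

A=(0,0), D=(4.00,0)
B = A + 4.00·(cos73°, sin73°) = (1.1695, 3.8252)
|BD| = 4.7586
circle(B,5.00) ∩ circle(D,6.00): a=1.2235, h=4.8480
  candidates: C₊=(5.7943,5.7254) cross=23.070; C₋=(-1.9999,-0.0420) cross=-23.070
  mode + wants cross > 0 → take C=(5.7943,5.7254) (cross=23.070)
ex = (C−B)/|BC| = (0.9250,0.3800); ey = (-0.3800,0.9250)
P = B + 1.00·ex + 0.91·ey = (1.7486,5.0470)

1.75 5.05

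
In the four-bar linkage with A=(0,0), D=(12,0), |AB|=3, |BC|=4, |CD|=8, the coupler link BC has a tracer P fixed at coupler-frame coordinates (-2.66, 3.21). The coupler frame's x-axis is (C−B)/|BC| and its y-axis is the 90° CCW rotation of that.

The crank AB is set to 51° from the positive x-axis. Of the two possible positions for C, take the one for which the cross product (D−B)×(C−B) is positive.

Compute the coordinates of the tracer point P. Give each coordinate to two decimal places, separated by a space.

-2.05 3.71

A=(0,0), D=(12.00,0)
B = A + 3.00·(cos51°, sin51°) = (1.8880, 2.3314)
|BD| = 10.3773
circle(B,4.00) ∩ circle(D,8.00): a=2.8759, h=2.7801
  candidates: C₊=(5.3150,4.3944) cross=28.850; C₋=(4.0658,-1.0237) cross=-28.850
  mode + wants cross > 0 → take C=(5.3150,4.3944) (cross=28.850)
ex = (C−B)/|BC| = (0.8568,0.5157); ey = (-0.5157,0.8568)
P = B + -2.66·ex + 3.21·ey = (-2.0465,3.7098)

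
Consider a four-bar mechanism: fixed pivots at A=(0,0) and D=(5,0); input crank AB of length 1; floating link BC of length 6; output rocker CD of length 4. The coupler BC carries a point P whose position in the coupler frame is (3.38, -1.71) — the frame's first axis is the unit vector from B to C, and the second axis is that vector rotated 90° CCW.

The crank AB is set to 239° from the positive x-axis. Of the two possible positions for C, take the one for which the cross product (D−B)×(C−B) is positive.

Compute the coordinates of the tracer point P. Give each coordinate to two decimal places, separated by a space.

2.99 0.57

A=(0,0), D=(5.00,0)
B = A + 1.00·(cos239°, sin239°) = (-0.5150, -0.8572)
|BD| = 5.5813
circle(B,6.00) ∩ circle(D,4.00): a=4.5823, h=3.8733
  candidates: C₊=(3.4181,3.6739) cross=21.618; C₋=(4.6078,-3.9807) cross=-21.618
  mode + wants cross > 0 → take C=(3.4181,3.6739) (cross=21.618)
ex = (C−B)/|BC| = (0.6555,0.7552); ey = (-0.7552,0.6555)
P = B + 3.38·ex + -1.71·ey = (2.9920,0.5744)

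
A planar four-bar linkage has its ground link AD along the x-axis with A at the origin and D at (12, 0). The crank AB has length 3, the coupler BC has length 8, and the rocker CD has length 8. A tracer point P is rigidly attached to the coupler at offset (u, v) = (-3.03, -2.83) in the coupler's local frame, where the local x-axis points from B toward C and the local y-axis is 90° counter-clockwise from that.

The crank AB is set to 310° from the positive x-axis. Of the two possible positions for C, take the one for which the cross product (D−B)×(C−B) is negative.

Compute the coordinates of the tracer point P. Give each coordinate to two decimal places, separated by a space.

-2.19 -2.74

A=(0,0), D=(12.00,0)
B = A + 3.00·(cos310°, sin310°) = (1.9284, -2.2981)
|BD| = 10.3305
circle(B,8.00) ∩ circle(D,8.00): a=5.1653, h=6.1090
  candidates: C₊=(5.6052,4.8069) cross=63.109; C₋=(8.3232,-7.1050) cross=-63.109
  mode - wants cross < 0 → take C=(8.3232,-7.1050) (cross=-63.109)
ex = (C−B)/|BC| = (0.7994,-0.6009); ey = (0.6009,0.7994)
P = B + -3.03·ex + -2.83·ey = (-2.1941,-2.7397)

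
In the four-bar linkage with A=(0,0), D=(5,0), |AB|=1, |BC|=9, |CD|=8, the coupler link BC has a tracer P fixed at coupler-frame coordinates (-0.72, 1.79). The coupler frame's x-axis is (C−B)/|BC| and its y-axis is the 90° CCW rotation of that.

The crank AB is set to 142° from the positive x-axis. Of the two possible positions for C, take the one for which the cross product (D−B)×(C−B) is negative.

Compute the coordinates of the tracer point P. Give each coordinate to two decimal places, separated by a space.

0.58 1.98

A=(0,0), D=(5.00,0)
B = A + 1.00·(cos142°, sin142°) = (-0.7880, 0.6157)
|BD| = 5.8207
circle(B,9.00) ∩ circle(D,8.00): a=4.3706, h=7.8675
  candidates: C₊=(4.3903,7.9767) cross=45.794; C₋=(2.7260,-7.6700) cross=-45.794
  mode - wants cross < 0 → take C=(2.7260,-7.6700) (cross=-45.794)
ex = (C−B)/|BC| = (0.3904,-0.9206); ey = (0.9206,0.3904)
P = B + -0.72·ex + 1.79·ey = (0.5788,1.9774)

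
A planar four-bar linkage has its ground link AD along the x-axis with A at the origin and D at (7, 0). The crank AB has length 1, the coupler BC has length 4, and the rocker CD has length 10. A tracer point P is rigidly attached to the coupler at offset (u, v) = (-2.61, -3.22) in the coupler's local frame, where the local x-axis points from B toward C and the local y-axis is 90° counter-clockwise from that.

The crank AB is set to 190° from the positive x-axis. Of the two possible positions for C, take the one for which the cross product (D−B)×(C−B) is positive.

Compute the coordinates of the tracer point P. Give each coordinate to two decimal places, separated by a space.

A=(0,0), D=(7.00,0)
B = A + 1.00·(cos190°, sin190°) = (-0.9848, -0.1736)
|BD| = 7.9867
circle(B,4.00) ∩ circle(D,10.00): a=-1.2654, h=3.7946
  candidates: C₊=(-2.3324,3.5925) cross=30.306; C₋=(-2.1674,-3.9948) cross=-30.306
  mode + wants cross > 0 → take C=(-2.3324,3.5925) (cross=30.306)
ex = (C−B)/|BC| = (-0.3369,0.9415); ey = (-0.9415,-0.3369)
P = B + -2.61·ex + -3.22·ey = (2.9263,-1.5462)

2.93 -1.55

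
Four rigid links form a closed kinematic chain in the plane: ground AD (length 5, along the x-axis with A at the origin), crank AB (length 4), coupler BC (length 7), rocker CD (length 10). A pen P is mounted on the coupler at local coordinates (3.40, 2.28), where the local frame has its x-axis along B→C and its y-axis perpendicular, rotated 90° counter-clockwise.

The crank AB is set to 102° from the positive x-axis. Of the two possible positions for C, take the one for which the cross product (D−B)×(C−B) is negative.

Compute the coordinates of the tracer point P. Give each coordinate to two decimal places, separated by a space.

A=(0,0), D=(5.00,0)
B = A + 4.00·(cos102°, sin102°) = (-0.8316, 3.9126)
|BD| = 7.0226
circle(B,7.00) ∩ circle(D,10.00): a=-0.1199, h=6.9990
  candidates: C₊=(2.9683,9.7914) cross=49.151; C₋=(-4.8306,-1.8327) cross=-49.151
  mode - wants cross < 0 → take C=(-4.8306,-1.8327) (cross=-49.151)
ex = (C−B)/|BC| = (-0.5713,-0.8208); ey = (0.8208,-0.5713)
P = B + 3.40·ex + 2.28·ey = (-0.9027,-0.1805)

-0.90 -0.18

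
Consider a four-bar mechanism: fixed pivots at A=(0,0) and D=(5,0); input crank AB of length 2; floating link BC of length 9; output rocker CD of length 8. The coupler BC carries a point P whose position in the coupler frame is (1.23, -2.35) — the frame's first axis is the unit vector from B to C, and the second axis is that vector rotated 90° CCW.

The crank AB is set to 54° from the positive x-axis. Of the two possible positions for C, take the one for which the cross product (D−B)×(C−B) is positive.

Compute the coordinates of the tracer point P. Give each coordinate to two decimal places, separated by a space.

3.62 0.60

A=(0,0), D=(5.00,0)
B = A + 2.00·(cos54°, sin54°) = (1.1756, 1.6180)
|BD| = 4.1526
circle(B,9.00) ∩ circle(D,8.00): a=4.1232, h=7.9999
  candidates: C₊=(8.0900,7.3791) cross=33.221; C₋=(1.8558,-7.3562) cross=-33.221
  mode + wants cross > 0 → take C=(8.0900,7.3791) (cross=33.221)
ex = (C−B)/|BC| = (0.7683,0.6401); ey = (-0.6401,0.7683)
P = B + 1.23·ex + -2.35·ey = (3.6248,0.5999)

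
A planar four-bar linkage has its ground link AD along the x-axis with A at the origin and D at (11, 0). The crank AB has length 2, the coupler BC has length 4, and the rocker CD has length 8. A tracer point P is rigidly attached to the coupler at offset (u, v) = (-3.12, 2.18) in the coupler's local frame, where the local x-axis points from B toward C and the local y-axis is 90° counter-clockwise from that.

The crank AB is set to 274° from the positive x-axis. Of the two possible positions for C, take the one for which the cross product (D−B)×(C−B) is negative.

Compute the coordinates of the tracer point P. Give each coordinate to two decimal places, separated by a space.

-1.89 1.22

A=(0,0), D=(11.00,0)
B = A + 2.00·(cos274°, sin274°) = (0.1395, -1.9951)
|BD| = 11.0422
circle(B,4.00) ∩ circle(D,8.00): a=3.3476, h=2.1894
  candidates: C₊=(3.0365,0.7631) cross=24.175; C₋=(3.8276,-3.5436) cross=-24.175
  mode - wants cross < 0 → take C=(3.8276,-3.5436) (cross=-24.175)
ex = (C−B)/|BC| = (0.9220,-0.3871); ey = (0.3871,0.9220)
P = B + -3.12·ex + 2.18·ey = (-1.8933,1.2227)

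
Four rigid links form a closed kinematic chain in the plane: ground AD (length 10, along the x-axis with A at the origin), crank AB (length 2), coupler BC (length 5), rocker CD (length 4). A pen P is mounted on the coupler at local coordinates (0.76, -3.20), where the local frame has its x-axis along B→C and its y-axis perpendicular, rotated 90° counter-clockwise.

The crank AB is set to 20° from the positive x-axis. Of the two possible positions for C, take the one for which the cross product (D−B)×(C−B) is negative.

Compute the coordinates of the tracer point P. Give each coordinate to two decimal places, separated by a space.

1.10 -2.51

A=(0,0), D=(10.00,0)
B = A + 2.00·(cos20°, sin20°) = (1.8794, 0.6840)
|BD| = 8.1494
circle(B,5.00) ∩ circle(D,4.00): a=4.6269, h=1.8953
  candidates: C₊=(6.6490,2.1842) cross=15.445; C₋=(6.3308,-1.5929) cross=-15.445
  mode - wants cross < 0 → take C=(6.3308,-1.5929) (cross=-15.445)
ex = (C−B)/|BC| = (0.8903,-0.4554); ey = (0.4554,0.8903)
P = B + 0.76·ex + -3.20·ey = (1.0988,-2.5110)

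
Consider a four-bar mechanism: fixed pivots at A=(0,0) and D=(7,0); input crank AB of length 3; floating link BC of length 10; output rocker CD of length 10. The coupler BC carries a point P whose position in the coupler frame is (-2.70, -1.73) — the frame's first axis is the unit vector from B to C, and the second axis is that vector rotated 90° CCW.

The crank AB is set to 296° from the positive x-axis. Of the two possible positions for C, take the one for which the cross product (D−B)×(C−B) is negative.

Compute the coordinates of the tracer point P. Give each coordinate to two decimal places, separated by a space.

-1.80 -1.94

A=(0,0), D=(7.00,0)
B = A + 3.00·(cos296°, sin296°) = (1.3151, -2.6964)
|BD| = 6.2919
circle(B,10.00) ∩ circle(D,10.00): a=3.1460, h=9.4923
  candidates: C₊=(0.0897,7.2283) cross=59.725; C₋=(8.2254,-9.9246) cross=-59.725
  mode - wants cross < 0 → take C=(8.2254,-9.9246) (cross=-59.725)
ex = (C−B)/|BC| = (0.6910,-0.7228); ey = (0.7228,0.6910)
P = B + -2.70·ex + -1.73·ey = (-1.8012,-1.9402)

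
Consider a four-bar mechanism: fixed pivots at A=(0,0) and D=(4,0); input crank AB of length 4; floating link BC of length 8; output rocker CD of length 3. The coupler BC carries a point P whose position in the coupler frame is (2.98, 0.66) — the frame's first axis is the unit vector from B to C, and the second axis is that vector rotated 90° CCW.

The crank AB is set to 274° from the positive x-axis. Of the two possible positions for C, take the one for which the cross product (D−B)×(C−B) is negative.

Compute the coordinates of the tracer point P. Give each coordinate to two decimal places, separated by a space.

A=(0,0), D=(4.00,0)
B = A + 4.00·(cos274°, sin274°) = (0.2790, -3.9903)
|BD| = 5.4560
circle(B,8.00) ∩ circle(D,3.00): a=7.7683, h=1.9113
  candidates: C₊=(4.1792,2.9946) cross=10.428; C₋=(6.9749,0.3876) cross=-10.428
  mode - wants cross < 0 → take C=(6.9749,0.3876) (cross=-10.428)
ex = (C−B)/|BC| = (0.8370,0.5472); ey = (-0.5472,0.8370)
P = B + 2.98·ex + 0.66·ey = (2.4120,-1.8071)

2.41 -1.81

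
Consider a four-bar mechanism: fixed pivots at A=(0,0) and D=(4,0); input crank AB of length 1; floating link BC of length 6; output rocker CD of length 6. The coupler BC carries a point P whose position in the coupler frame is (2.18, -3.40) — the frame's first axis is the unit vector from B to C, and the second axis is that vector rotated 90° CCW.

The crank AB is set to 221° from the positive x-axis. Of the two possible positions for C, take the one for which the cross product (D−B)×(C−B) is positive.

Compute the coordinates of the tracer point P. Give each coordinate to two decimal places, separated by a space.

3.11 0.52

A=(0,0), D=(4.00,0)
B = A + 1.00·(cos221°, sin221°) = (-0.7547, -0.6561)
|BD| = 4.7998
circle(B,6.00) ∩ circle(D,6.00): a=2.3999, h=5.4991
  candidates: C₊=(0.8710,5.1195) cross=26.395; C₋=(2.3743,-5.7756) cross=-26.395
  mode + wants cross > 0 → take C=(0.8710,5.1195) (cross=26.395)
ex = (C−B)/|BC| = (0.2709,0.9626); ey = (-0.9626,0.2709)
P = B + 2.18·ex + -3.40·ey = (3.1088,0.5212)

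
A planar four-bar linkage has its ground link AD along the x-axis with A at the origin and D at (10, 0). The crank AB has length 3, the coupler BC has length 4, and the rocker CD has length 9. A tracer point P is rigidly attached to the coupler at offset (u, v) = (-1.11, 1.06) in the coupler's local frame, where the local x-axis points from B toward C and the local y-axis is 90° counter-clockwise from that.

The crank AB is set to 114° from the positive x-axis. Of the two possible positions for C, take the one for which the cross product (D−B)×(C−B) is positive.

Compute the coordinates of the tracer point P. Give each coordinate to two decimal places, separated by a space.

A=(0,0), D=(10.00,0)
B = A + 3.00·(cos114°, sin114°) = (-1.2202, 2.7406)
|BD| = 11.5501
circle(B,4.00) ∩ circle(D,9.00): a=2.9612, h=2.6891
  candidates: C₊=(2.2945,4.6503) cross=31.059; C₋=(1.0183,-0.5743) cross=-31.059
  mode + wants cross > 0 → take C=(2.2945,4.6503) (cross=31.059)
ex = (C−B)/|BC| = (0.8787,0.4774); ey = (-0.4774,0.8787)
P = B + -1.11·ex + 1.06·ey = (-2.7016,3.1421)

-2.70 3.14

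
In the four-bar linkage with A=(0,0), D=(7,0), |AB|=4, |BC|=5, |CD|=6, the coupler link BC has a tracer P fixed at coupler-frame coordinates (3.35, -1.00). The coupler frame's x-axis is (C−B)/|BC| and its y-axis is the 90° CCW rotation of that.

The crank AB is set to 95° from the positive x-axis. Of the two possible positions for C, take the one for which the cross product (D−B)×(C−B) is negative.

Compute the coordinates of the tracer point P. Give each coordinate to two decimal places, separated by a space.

-0.37 0.49

A=(0,0), D=(7.00,0)
B = A + 4.00·(cos95°, sin95°) = (-0.3486, 3.9848)
|BD| = 8.3595
circle(B,5.00) ∩ circle(D,6.00): a=3.5218, h=3.5492
  candidates: C₊=(4.4391,5.4261) cross=29.670; C₋=(1.0555,-0.8140) cross=-29.670
  mode - wants cross < 0 → take C=(1.0555,-0.8140) (cross=-29.670)
ex = (C−B)/|BC| = (0.2808,-0.9598); ey = (0.9598,0.2808)
P = B + 3.35·ex + -1.00·ey = (-0.3676,0.4888)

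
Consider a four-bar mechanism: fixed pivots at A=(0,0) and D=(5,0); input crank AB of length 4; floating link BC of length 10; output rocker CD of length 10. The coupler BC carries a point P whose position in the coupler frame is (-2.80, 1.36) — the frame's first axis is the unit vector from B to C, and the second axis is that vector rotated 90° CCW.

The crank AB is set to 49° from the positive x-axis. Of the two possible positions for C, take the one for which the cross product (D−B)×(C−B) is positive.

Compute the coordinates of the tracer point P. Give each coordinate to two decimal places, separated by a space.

A=(0,0), D=(5.00,0)
B = A + 4.00·(cos49°, sin49°) = (2.6242, 3.0188)
|BD| = 3.8416
circle(B,10.00) ∩ circle(D,10.00): a=1.9208, h=9.8138
  candidates: C₊=(11.5241,7.5786) cross=37.700; C₋=(-3.8999,-4.5598) cross=-37.700
  mode + wants cross > 0 → take C=(11.5241,7.5786) (cross=37.700)
ex = (C−B)/|BC| = (0.8900,0.4560); ey = (-0.4560,0.8900)
P = B + -2.80·ex + 1.36·ey = (-0.4879,2.9525)

-0.49 2.95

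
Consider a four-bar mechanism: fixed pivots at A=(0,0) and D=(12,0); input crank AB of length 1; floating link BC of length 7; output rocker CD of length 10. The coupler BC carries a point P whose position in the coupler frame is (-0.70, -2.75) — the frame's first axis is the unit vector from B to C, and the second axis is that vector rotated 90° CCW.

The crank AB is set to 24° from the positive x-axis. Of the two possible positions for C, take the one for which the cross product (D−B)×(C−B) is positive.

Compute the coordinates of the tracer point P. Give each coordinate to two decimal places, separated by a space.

2.95 -1.57

A=(0,0), D=(12.00,0)
B = A + 1.00·(cos24°, sin24°) = (0.9135, 0.4067)
|BD| = 11.0939
circle(B,7.00) ∩ circle(D,10.00): a=3.2484, h=6.2006
  candidates: C₊=(4.3871,6.4841) cross=68.789; C₋=(3.9324,-5.9088) cross=-68.789
  mode + wants cross > 0 → take C=(4.3871,6.4841) (cross=68.789)
ex = (C−B)/|BC| = (0.4962,0.8682); ey = (-0.8682,0.4962)
P = B + -0.70·ex + -2.75·ey = (2.9537,-1.5656)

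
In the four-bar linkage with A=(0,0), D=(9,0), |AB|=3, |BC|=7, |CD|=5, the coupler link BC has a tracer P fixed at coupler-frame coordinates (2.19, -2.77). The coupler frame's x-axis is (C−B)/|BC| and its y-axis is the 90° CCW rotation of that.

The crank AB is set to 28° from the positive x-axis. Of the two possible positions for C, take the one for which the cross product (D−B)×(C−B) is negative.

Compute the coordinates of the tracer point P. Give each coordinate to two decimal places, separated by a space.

1.59 -1.96

A=(0,0), D=(9.00,0)
B = A + 3.00·(cos28°, sin28°) = (2.6488, 1.4084)
|BD| = 6.5054
circle(B,7.00) ∩ circle(D,5.00): a=5.0973, h=4.7976
  candidates: C₊=(8.6640,4.9887) cross=31.211; C₋=(6.5866,-4.3790) cross=-31.211
  mode - wants cross < 0 → take C=(6.5866,-4.3790) (cross=-31.211)
ex = (C−B)/|BC| = (0.5625,-0.8268); ey = (0.8268,0.5625)
P = B + 2.19·ex + -2.77·ey = (1.5906,-1.9604)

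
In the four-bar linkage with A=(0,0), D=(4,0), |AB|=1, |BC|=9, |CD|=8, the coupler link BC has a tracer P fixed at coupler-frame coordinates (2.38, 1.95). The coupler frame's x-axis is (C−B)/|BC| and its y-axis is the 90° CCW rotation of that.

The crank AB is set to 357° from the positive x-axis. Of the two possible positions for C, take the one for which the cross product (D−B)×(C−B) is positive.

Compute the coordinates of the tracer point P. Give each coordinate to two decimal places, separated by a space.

A=(0,0), D=(4.00,0)
B = A + 1.00·(cos357°, sin357°) = (0.9986, -0.0523)
|BD| = 3.0018
circle(B,9.00) ∩ circle(D,8.00): a=4.3325, h=7.8886
  candidates: C₊=(5.1930,7.9106) cross=23.680; C₋=(5.4680,-7.8642) cross=-23.680
  mode + wants cross > 0 → take C=(5.1930,7.9106) (cross=23.680)
ex = (C−B)/|BC| = (0.4660,0.8848); ey = (-0.8848,0.4660)
P = B + 2.38·ex + 1.95·ey = (0.3825,2.9622)

0.38 2.96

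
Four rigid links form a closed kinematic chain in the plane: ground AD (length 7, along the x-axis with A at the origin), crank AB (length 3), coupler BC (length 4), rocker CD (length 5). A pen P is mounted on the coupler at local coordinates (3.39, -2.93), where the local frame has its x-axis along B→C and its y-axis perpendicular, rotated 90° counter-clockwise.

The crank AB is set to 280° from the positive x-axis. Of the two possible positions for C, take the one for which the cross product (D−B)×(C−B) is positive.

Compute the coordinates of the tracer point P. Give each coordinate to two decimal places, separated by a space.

4.53 -0.95

A=(0,0), D=(7.00,0)
B = A + 3.00·(cos280°, sin280°) = (0.5209, -2.9544)
|BD| = 7.1209
circle(B,4.00) ∩ circle(D,5.00): a=2.9285, h=2.7247
  candidates: C₊=(2.0550,0.7397) cross=19.402; C₋=(4.3160,-4.2185) cross=-19.402
  mode + wants cross > 0 → take C=(2.0550,0.7397) (cross=19.402)
ex = (C−B)/|BC| = (0.3835,0.9235); ey = (-0.9235,0.3835)
P = B + 3.39·ex + -2.93·ey = (4.5270,-0.9474)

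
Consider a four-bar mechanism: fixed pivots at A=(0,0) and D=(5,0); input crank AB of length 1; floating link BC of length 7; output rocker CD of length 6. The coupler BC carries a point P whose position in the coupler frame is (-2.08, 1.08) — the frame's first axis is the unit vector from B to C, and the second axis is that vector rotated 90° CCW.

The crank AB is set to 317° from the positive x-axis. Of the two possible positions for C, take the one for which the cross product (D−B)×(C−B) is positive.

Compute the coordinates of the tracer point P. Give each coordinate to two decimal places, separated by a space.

A=(0,0), D=(5.00,0)
B = A + 1.00·(cos317°, sin317°) = (0.7314, -0.6820)
|BD| = 4.3228
circle(B,7.00) ∩ circle(D,6.00): a=3.6651, h=5.9638
  candidates: C₊=(3.4096,5.7854) cross=25.780; C₋=(5.2914,-5.9929) cross=-25.780
  mode + wants cross > 0 → take C=(3.4096,5.7854) (cross=25.780)
ex = (C−B)/|BC| = (0.3826,0.9239); ey = (-0.9239,0.3826)
P = B + -2.08·ex + 1.08·ey = (-1.0623,-2.1905)

-1.06 -2.19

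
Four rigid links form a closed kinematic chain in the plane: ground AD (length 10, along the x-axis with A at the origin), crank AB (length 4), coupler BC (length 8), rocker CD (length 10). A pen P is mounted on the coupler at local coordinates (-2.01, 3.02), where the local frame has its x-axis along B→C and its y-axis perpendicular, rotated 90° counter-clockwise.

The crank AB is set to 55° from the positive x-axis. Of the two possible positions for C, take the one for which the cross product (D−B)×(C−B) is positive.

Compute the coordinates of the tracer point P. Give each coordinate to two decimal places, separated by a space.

A=(0,0), D=(10.00,0)
B = A + 4.00·(cos55°, sin55°) = (2.2943, 3.2766)
|BD| = 8.3734
circle(B,8.00) ∩ circle(D,10.00): a=2.0370, h=7.7363
  candidates: C₊=(7.1962,9.5989) cross=64.779; C₋=(1.1416,-4.6399) cross=-64.779
  mode + wants cross > 0 → take C=(7.1962,9.5989) (cross=64.779)
ex = (C−B)/|BC| = (0.6127,0.7903); ey = (-0.7903,0.6127)
P = B + -2.01·ex + 3.02·ey = (-1.3240,3.5386)

-1.32 3.54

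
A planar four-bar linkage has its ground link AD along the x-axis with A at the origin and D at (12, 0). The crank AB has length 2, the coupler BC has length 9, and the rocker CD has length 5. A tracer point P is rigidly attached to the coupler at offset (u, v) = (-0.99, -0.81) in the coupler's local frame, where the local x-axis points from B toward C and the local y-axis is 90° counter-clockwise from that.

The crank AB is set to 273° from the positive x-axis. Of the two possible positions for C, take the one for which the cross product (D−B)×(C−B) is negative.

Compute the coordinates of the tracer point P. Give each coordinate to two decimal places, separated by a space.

A=(0,0), D=(12.00,0)
B = A + 2.00·(cos273°, sin273°) = (0.1047, -1.9973)
|BD| = 12.0618
circle(B,9.00) ∩ circle(D,5.00): a=8.3523, h=3.3525
  candidates: C₊=(7.7865,2.6920) cross=40.437; C₋=(8.8968,-3.9205) cross=-40.437
  mode - wants cross < 0 → take C=(8.8968,-3.9205) (cross=-40.437)
ex = (C−B)/|BC| = (0.9769,-0.2137); ey = (0.2137,0.9769)
P = B + -0.99·ex + -0.81·ey = (-1.0355,-2.5770)

-1.04 -2.58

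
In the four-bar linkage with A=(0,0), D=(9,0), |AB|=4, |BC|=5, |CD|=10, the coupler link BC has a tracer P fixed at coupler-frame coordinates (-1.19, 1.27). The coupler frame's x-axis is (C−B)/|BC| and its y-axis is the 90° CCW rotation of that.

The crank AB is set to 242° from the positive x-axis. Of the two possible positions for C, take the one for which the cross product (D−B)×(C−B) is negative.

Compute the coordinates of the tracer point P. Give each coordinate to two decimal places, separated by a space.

A=(0,0), D=(9.00,0)
B = A + 4.00·(cos242°, sin242°) = (-1.8779, -3.5318)
|BD| = 11.4369
circle(B,5.00) ∩ circle(D,10.00): a=2.4396, h=4.3645
  candidates: C₊=(-0.9053,1.3727) cross=49.916; C₋=(1.7902,-6.9296) cross=-49.916
  mode - wants cross < 0 → take C=(1.7902,-6.9296) (cross=-49.916)
ex = (C−B)/|BC| = (0.7336,-0.6796); ey = (0.6796,0.7336)
P = B + -1.19·ex + 1.27·ey = (-1.8879,-1.7914)

-1.89 -1.79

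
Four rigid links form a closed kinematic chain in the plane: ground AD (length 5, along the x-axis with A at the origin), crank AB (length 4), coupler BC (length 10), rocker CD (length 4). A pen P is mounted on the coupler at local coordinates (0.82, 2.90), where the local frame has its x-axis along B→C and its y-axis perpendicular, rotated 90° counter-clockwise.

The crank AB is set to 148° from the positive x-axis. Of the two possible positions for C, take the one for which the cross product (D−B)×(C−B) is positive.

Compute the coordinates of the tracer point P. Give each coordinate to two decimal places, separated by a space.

A=(0,0), D=(5.00,0)
B = A + 4.00·(cos148°, sin148°) = (-3.3922, 2.1197)
|BD| = 8.6557
circle(B,10.00) ∩ circle(D,4.00): a=9.1801, h=3.9655
  candidates: C₊=(6.4795,3.7163) cross=34.324; C₋=(4.5373,-3.9732) cross=-34.324
  mode + wants cross > 0 → take C=(6.4795,3.7163) (cross=34.324)
ex = (C−B)/|BC| = (0.9872,0.1597); ey = (-0.1597,0.9872)
P = B + 0.82·ex + 2.90·ey = (-3.0457,5.1134)

-3.05 5.11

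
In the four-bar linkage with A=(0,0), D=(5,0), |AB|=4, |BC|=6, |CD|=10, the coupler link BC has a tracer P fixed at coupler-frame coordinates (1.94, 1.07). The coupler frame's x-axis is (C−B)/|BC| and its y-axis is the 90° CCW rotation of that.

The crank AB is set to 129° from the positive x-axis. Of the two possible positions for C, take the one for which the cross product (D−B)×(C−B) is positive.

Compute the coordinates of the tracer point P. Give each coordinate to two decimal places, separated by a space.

A=(0,0), D=(5.00,0)
B = A + 4.00·(cos129°, sin129°) = (-2.5173, 3.1086)
|BD| = 8.1347
circle(B,6.00) ∩ circle(D,10.00): a=0.1336, h=5.9985
  candidates: C₊=(-0.1016,8.6008) cross=48.796; C₋=(-4.6861,-2.4857) cross=-48.796
  mode + wants cross > 0 → take C=(-0.1016,8.6008) (cross=48.796)
ex = (C−B)/|BC| = (0.4026,0.9154); ey = (-0.9154,0.4026)
P = B + 1.94·ex + 1.07·ey = (-2.7157,5.3152)

-2.72 5.32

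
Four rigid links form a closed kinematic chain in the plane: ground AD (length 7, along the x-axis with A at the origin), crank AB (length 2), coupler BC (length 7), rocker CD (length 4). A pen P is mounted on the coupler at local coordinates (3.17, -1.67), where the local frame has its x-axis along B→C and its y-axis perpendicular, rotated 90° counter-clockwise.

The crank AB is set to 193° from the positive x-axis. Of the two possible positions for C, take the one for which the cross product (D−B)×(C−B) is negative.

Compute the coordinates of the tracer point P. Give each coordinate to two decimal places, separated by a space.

0.34 -3.21

A=(0,0), D=(7.00,0)
B = A + 2.00·(cos193°, sin193°) = (-1.9487, -0.4499)
|BD| = 8.9600
circle(B,7.00) ∩ circle(D,4.00): a=6.3215, h=3.0064
  candidates: C₊=(4.2139,2.8701) cross=26.937; C₋=(4.5158,-3.1351) cross=-26.937
  mode - wants cross < 0 → take C=(4.5158,-3.1351) (cross=-26.937)
ex = (C−B)/|BC| = (0.9235,-0.3836); ey = (0.3836,0.9235)
P = B + 3.17·ex + -1.67·ey = (0.3382,-3.2081)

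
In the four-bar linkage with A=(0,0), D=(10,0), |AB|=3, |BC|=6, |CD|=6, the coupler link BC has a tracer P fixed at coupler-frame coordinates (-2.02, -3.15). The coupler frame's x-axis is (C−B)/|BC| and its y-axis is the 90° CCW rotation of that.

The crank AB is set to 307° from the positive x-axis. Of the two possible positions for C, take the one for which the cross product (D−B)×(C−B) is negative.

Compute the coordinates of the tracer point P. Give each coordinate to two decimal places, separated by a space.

A=(0,0), D=(10.00,0)
B = A + 3.00·(cos307°, sin307°) = (1.8054, -2.3959)
|BD| = 8.5376
circle(B,6.00) ∩ circle(D,6.00): a=4.2688, h=4.2163
  candidates: C₊=(4.7195,2.8489) cross=35.997; C₋=(7.0859,-5.2448) cross=-35.997
  mode - wants cross < 0 → take C=(7.0859,-5.2448) (cross=-35.997)
ex = (C−B)/|BC| = (0.8801,-0.4748); ey = (0.4748,0.8801)
P = B + -2.02·ex + -3.15·ey = (-1.4680,-4.2090)

-1.47 -4.21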